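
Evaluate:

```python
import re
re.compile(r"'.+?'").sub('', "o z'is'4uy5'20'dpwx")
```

A `+?`/`*?`/`{m,n}?` starts at its minimum and grows only as far as needed for what follows to match.
Each match is replaced by ''.

'o z4uy5dpwx'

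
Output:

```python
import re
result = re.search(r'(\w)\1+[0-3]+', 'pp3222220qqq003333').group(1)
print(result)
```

The backreference `\1` re-matches whatever the first group consumed, character for character.
Unlike `match`, `search` isn't anchored — it looks for the pattern anywhere in the string.
The match spans [0:9] → 'pp3222220'.
Captured: group 1 = 'p'.

p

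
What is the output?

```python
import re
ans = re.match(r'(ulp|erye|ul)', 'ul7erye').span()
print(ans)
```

(0, 2)

`re.match` won't scan ahead — the pattern has to work from the very first character.
The match spans [0:2] → 'ul'.
Captured: group 1 = 'ul'.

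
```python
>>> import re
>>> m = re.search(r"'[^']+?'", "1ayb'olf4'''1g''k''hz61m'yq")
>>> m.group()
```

"'olf4'"

Unlike `match`, `search` isn't anchored — it looks for the pattern anywhere in the string.
The match spans [4:10] → "'olf4'".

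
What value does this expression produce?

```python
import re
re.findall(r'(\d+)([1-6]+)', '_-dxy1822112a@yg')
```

[('182211', '2')]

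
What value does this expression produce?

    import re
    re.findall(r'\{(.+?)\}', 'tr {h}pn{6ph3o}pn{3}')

Because the quantifier is non-greedy, it stops expanding at the earliest point where the rest of the pattern can succeed.
Matches: at [3:6] match '{h}', group 1 = 'h'; at [8:15] match '{6ph3o}', group 1 = '6ph3o'; at [17:20] match '{3}', group 1 = '3'.
Because there's exactly one group, `findall` drops the full match and keeps group 1 from each hit.

['h', '6ph3o', '3']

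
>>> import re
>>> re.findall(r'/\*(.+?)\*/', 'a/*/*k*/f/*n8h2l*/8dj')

['/*k', 'n8h2l']

Because the quantifier is non-greedy, it stops expanding at the earliest point where the rest of the pattern can succeed.
Because there's exactly one group, `findall` drops the full match and keeps group 1 from each hit.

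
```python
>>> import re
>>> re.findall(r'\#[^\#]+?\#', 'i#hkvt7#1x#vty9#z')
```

['#hkvt7#', '#vty9#']

Matches: at [1:8] → '#hkvt7#'; at [10:16] → '#vty9#'.
No capturing groups, so `findall` returns the 2 full match strings.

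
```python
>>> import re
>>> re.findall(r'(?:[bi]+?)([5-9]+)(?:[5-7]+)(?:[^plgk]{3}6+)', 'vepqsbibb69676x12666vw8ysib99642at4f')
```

This matches one or more of one of [bi] (lazy) (non-capturing group); then one or more of a character in [5-9] (captured); then one or more of a character in [5-7] (non-capturing group); then exactly 3 of any character except [plgk], then one or more of a literal '6' (non-capturing group).
Scanning left to right: at [5:20] match 'bibb69676x12666', group 1 = '6967'.
Because there's exactly one group, `findall` drops the full match and keeps group 1 from the one hit.

['6967']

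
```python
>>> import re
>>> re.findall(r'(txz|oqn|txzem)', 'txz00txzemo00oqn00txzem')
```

Alternation isn't longest-match — the leftmost alternative that fits at this position is chosen.
Matches: at [0:3] match 'txz', group 1 = 'txz'; at [5:8] match 'txz', group 1 = 'txz'; at [13:16] match 'oqn', group 1 = 'oqn'; at [18:21] match 'txz', group 1 = 'txz'.
With a single group, `findall` returns only what that group captured — 4 items.

['txz', 'txz', 'oqn', 'txz']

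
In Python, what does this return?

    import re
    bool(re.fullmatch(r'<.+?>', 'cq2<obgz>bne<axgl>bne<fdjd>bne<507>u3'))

For `fullmatch`, every character of the input must be accounted for by the pattern.
Here the pattern can't cover the whole string, so the call returns None, and `bool(None)` is False.

False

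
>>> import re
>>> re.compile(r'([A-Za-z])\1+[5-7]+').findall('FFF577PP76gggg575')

A backreference is literal: `\1` must see the identical characters the first group matched.
Because there's exactly one group, `findall` drops the full match and keeps group 1 from each hit.

['F', 'P', 'g']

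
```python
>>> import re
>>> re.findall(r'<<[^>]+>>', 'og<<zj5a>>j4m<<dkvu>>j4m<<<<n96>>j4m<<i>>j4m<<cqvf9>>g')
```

No capturing groups, so `findall` returns the 5 full match strings.

['<<zj5a>>', '<<dkvu>>', '<<<<n96>>', '<<i>>', '<<cqvf9>>']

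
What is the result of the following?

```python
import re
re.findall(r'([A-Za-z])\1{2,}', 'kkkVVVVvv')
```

['k', 'V']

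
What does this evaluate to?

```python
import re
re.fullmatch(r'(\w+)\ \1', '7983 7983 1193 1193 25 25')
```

None

`fullmatch` succeeds only if the pattern covers the string from start to end.
Here there's no way to consume every character, so the call returns None.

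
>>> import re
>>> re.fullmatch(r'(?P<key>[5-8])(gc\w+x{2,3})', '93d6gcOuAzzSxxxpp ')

`fullmatch` succeeds only if the pattern covers the string from start to end.
Here the string isn't matched end-to-end, so the call returns None.

None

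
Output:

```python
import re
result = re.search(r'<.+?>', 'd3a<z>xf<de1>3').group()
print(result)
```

<z>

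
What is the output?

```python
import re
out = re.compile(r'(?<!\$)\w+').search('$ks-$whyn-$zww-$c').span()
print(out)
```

`(?!…)`/`(?<!…)` only lets a position through if the neighbouring text does NOT match; no characters are consumed.
The match spans [2:3] → 's'.

(2, 3)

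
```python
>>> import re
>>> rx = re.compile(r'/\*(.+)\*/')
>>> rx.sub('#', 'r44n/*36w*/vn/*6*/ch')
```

Matches: at [4:18] → '/*36w*/vn/*6*/'.
Every occurrence is swapped for '#'.

'r44n#ch'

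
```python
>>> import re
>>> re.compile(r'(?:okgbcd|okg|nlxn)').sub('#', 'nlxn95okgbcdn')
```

`|` is ordered: at each position the engine commits to the first alternative that works.
Matches: at [0:4] → 'nlxn'; at [6:12] → 'okgbcd'.
Each match is replaced by '#'.

'#95#n'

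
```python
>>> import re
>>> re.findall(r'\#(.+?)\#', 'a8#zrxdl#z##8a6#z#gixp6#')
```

['zrxdl', '#8a6', 'gixp6']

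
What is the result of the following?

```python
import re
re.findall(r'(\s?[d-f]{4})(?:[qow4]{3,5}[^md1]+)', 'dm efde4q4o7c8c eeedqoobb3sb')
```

[' efde']

With a single group, `findall` returns only what that group captured — 1 item.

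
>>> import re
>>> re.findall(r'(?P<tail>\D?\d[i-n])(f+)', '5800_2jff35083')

[('_2j', 'ff')]

2 groups means the one result is a tuple of 2 captured strings — 1 here.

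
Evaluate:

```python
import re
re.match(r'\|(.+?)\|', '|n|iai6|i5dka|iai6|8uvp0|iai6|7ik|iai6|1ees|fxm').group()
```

'|n|'

`re.match` won't scan ahead — the pattern has to work from the very first character.
The match spans [0:3] → '|n|'.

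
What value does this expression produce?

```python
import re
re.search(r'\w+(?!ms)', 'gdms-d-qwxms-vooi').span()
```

(0, 4)

The negative lookahead/lookbehind blocks any match where the forbidden context is present.
The match spans [0:4] → 'gdms'.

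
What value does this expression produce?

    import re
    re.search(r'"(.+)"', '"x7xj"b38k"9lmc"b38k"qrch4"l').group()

'"x7xj"b38k"9lmc"b38k"qrch4"'

Unlike `match`, `search` isn't anchored — it looks for the pattern anywhere in the string.
The match spans [0:27] → '"x7xj"b38k"9lmc"b38k"qrch4"'.
Captured: group 1 = 'x7xj"b38k"9lmc"b38k"qrch4'.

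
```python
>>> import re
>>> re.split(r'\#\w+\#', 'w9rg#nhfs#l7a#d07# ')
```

['w9rg', 'l7a', ' ']

Each match becomes a cut point; 3 segments remain.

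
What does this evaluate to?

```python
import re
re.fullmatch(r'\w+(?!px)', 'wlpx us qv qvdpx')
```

None

`fullmatch` succeeds only if the pattern covers the string from start to end.
Here the pattern can't cover the whole string, so the call returns None.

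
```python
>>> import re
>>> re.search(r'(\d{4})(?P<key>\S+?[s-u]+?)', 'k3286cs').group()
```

This matches exactly 4 of a digit (captured); then one or more of a non-whitespace character (lazy), then one or more of a character in [s-u] (lazy) (captured as 'key').
`re.search` tries every starting position until one works.
The match spans [1:7] → '3286cs'.
Captured: group 1 = '3286', group 2 = 'cs'.

'3286cs'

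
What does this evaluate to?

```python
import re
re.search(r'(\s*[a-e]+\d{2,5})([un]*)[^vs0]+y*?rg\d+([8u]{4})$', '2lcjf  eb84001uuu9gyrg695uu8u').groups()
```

The pattern matches zero or more of whitespace, then one or more of a character in [a-e], then 2 to 5 of a digit (captured); then zero or more of one of [un] (captured); then one or more of any character except [vs0], then zero or more of the literal 'y' (lazy), then the literal 'rg'; then one or more of a digit; then exactly 4 of one of [8u] (captured); then anchored at the end.
`re.search` tries every starting position until one works.
The match spans [5:29] → '  eb84001uuu9gyrg695uu8u'.
Captured: group 1 = '  eb84001', group 2 = 'uuu', group 3 = 'uu8u'.

('  eb84001', 'uuu', 'uu8u')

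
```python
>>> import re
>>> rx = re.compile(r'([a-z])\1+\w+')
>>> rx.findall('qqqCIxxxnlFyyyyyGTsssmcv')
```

['q']

A backreference is literal: `\1` must see the identical characters the first group matched.
`findall` collects group 1 from the one match (1 total).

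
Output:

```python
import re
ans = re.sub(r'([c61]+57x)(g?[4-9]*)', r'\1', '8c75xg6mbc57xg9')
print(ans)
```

This matches one or more of one of [c61], then the literal '57x' (captured); then optionally the literal 'g', then zero or more of a character in [4-9] (captured).
Matches: at [9:15] → 'c57xg9'.
The replacement refers to a captured group, so each match is rewritten using its own captured text.

8c75xg6mbc57x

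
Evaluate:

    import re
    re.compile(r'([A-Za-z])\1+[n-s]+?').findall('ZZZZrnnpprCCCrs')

['Z', 'n', 'C']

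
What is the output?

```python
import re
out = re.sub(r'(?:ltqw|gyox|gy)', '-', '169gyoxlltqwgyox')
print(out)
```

169-l--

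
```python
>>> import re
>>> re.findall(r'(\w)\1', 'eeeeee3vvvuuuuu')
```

['e', 'e', 'e', 'v', 'u', 'u']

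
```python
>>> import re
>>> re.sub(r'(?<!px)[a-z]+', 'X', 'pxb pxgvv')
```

'X X'

A negative assertion filters positions out without eating any characters.
Every occurrence is swapped for 'X'.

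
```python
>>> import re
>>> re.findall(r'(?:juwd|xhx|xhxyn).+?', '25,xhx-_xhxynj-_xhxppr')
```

['xhx-', 'xhxy', 'xhxp']

Branches in `(...|...)` are attempted left-to-right; the first branch that allows the whole pattern to succeed is taken.
Walking the string: at [3:7] → 'xhx-'; at [8:12] → 'xhxy'; at [16:20] → 'xhxp'.
No capturing groups, so `findall` returns the 3 full match strings.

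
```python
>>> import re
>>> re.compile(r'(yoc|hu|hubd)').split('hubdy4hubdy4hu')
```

['', 'hu', 'bdy4', 'hu', 'bdy4', 'hu', '']

`|` is ordered: at each position the engine commits to the first alternative that works.
Matches to split on: at [0:2] → 'hu'; at [6:8] → 'hu'; at [12:14] → 'hu'.
`re.split` interleaves the captured-group text with the surrounding fragments.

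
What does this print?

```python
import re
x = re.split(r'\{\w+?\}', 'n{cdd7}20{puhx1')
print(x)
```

Matches to split on: at [1:7] → '{cdd7}'.
`split` removes every match and returns the 2 fragments in between.

['n', '20{puhx1']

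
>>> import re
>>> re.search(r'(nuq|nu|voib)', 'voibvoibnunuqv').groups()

('voib',)

`re.search` tries every starting position until one works.
The match spans [0:4] → 'voib'.
Captured: group 1 = 'voib'.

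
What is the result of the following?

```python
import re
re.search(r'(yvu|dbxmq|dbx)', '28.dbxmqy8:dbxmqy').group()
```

Alternation tries branches left to right and keeps the first one that lets the overall match succeed at that position.
The match spans [3:8] → 'dbxmq'.

'dbxmq'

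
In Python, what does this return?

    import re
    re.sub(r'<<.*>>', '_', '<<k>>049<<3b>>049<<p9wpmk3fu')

Matches: at [0:14] → '<<k>>049<<3b>>'.
Each match is replaced by '_'.

'_049<<p9wpmk3fu'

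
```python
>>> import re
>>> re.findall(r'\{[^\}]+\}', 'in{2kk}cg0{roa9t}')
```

No capturing groups, so `findall` returns the 2 full match strings.

['{2kk}', '{roa9t}']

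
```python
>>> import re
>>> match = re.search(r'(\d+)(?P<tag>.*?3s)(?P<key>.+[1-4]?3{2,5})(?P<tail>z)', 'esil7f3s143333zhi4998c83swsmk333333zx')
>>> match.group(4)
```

'z'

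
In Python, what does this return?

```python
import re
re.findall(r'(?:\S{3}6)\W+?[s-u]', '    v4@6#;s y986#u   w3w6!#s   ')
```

['v4@6#;s', 'y986#u', 'w3w6!#s']

The pattern matches exactly 3 of a non-whitespace character, then the literal '6' (non-capturing group); then one or more of a non-word character (lazy); then a character in [s-u].
Walking the string: at [4:11] → 'v4@6#;s'; at [12:18] → 'y986#u'; at [21:28] → 'w3w6!#s'.
With no groups in the pattern, `findall` gives back each whole match — 3 here.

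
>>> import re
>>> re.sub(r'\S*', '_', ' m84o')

'_ __'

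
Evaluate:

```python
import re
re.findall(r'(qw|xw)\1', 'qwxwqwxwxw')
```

`\1` is not a pattern — it's the concrete string captured by group 1, re-applied verbatim.
One capturing group, so `findall` returns just the captured substring from the one match — 1 in all.

['xw']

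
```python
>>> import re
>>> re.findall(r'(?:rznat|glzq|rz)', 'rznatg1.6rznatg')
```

['rznat', 'rznat']

Alternation isn't longest-match — the leftmost alternative that fits at this position is chosen.
With no groups in the pattern, `findall` gives back each whole match — 2 here.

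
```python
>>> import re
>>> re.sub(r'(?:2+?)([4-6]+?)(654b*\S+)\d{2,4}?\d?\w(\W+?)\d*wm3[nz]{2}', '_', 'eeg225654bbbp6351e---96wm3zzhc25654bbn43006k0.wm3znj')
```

'eeg_hc25654bbn43006k0.wm3znj'

Pattern: one or more of a literal '2' (lazy) (non-capturing group); then one or more of a character in [4-6] (lazy) (captured); then the literal '654', then zero or more of the literal 'b', then one or more of a non-whitespace character (captured); then 2 to 4 of a digit (lazy), then optionally a digit, then a word character; then one or more of a non-word character (lazy) (captured); then zero or more of a digit, then the literal 'wm3', then exactly 2 of one of [nz].
Matches: at [3:28] → '225654bbbp6351e---96wm3zz'.
Every occurrence is swapped for '_'.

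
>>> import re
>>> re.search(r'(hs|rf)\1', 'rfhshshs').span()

A backreference is literal: `\1` must see the identical characters the first group matched.
The match spans [2:6] → 'hshs'.

(2, 6)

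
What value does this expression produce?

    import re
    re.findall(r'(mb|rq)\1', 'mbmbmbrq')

['mb']

`\1` has to match the exact text group 1 already captured.
Matches: at [0:4] match 'mbmb', group 1 = 'mb'.
Because there's exactly one group, `findall` drops the full match and keeps group 1 from the one hit.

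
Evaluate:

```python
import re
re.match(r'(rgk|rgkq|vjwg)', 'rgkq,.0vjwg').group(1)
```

'rgk'

The match spans [0:3] → 'rgk'.
Captured: group 1 = 'rgk'.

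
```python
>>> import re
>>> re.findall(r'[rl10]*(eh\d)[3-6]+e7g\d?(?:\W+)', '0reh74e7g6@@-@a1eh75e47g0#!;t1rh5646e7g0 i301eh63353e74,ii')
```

The pattern matches zero or more of one of [rl10]; then the literal 'eh', then a digit (captured); then one or more of a character in [3-6], then the literal 'e7g', then optionally a digit; then one or more of a non-word character (non-capturing group).
With a single group, `findall` returns only what that group captured — 1 item.

['eh7']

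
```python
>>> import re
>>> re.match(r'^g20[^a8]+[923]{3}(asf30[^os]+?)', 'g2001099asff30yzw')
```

With `match`, the pattern is implicitly anchored at the beginning.
Here the string doesn't start with a match, so the call returns None.

None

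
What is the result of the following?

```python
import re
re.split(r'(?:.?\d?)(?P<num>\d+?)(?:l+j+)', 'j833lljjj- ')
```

The pattern matches optionally any character, then optionally a digit (non-capturing group); then one or more of a digit (lazy) (captured as 'num'); then one or more of the literal 'l', then one or more of the literal 'j' (non-capturing group).
Matches to split on: at [0:9] → 'j833lljjj'.
With a capturing group present, the delimiter's captured portion is kept in the result list.

['', '33', '- ']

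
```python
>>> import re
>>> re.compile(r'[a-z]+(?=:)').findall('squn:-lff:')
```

['squn', 'lff']

The `(?=…)`/`(?<=…)` assertion just peeks at neighbouring text; it doesn't advance the match position.
Walking the string: at [0:4] → 'squn'; at [6:9] → 'lff'.
With no groups in the pattern, `findall` gives back each whole match — 2 here.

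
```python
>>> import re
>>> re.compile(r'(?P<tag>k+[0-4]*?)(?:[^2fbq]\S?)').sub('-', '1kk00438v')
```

'1-438v'

Pattern: one or more of a literal 'k', then zero or more of a character in [0-4] (lazy) (captured as 'tag'); then any character except [2fbq], then optionally a non-whitespace character (non-capturing group).
A `+?`/`*?`/`{m,n}?` starts at its minimum and grows only as far as needed for what follows to match.
Matches: at [1:5] → 'kk00'.
Each match is replaced by '-'.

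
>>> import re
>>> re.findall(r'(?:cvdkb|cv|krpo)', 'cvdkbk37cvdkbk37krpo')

Alternation isn't longest-match — the leftmost alternative that fits at this position is chosen.
No capturing groups, so `findall` returns the 3 full match strings.

['cvdkb', 'cvdkb', 'krpo']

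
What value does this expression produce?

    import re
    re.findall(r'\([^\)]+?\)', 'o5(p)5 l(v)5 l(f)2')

Scanning left to right: at [2:5] → '(p)'; at [8:11] → '(v)'; at [14:17] → '(f)'.
Since nothing is captured, `findall` lists the 3 matched substrings directly.

['(p)', '(v)', '(f)']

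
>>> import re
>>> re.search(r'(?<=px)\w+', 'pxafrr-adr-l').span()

Lookahead/lookbehind check context without consuming it, so the matched span excludes the asserted characters.
`re.search` tries every starting position until one works.
The match spans [2:6] → 'afrr'.

(2, 6)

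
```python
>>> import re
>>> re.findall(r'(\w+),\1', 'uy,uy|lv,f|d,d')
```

`\1` is not a pattern — it's the concrete string captured by group 1, re-applied verbatim.
Walking the string: at [0:5] match 'uy,uy', group 1 = 'uy'; at [11:14] match 'd,d', group 1 = 'd'.
One capturing group, so `findall` returns just the captured substring from each match — 2 in all.

['uy', 'd']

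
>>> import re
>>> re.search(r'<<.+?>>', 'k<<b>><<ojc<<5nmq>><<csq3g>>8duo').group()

'<<b>>'

A non-greedy quantifier consumes as few characters as it can — just enough that the remainder of the pattern still matches from where it stops; whatever follows it matches normally.
`search` walks the string left to right and returns the first match it finds.
The match spans [1:6] → '<<b>>'.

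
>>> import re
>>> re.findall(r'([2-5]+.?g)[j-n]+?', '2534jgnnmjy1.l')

Pattern: one or more of a character in [2-5], then optionally any character, then the literal 'g' (captured); then one or more of a character in [j-n] (lazy).
Scanning left to right: at [0:7] match '2534jgn', group 1 = '2534jg'.
One capturing group, so `findall` returns just the captured substring from the one match — 1 in all.

['2534jg']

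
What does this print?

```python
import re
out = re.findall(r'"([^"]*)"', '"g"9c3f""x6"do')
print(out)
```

['g', '']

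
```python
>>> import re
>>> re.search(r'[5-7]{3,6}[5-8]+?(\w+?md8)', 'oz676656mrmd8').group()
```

'676656mrmd8'

The pattern matches 3 to 6 of a character in [5-7], then one or more of a character in [5-8] (lazy); then one or more of a word character (lazy), then the literal 'md8' (captured).
`search` walks the string left to right and returns the first match it finds.
The match spans [2:13] → '676656mrmd8'.
Captured: group 1 = 'mrmd8'.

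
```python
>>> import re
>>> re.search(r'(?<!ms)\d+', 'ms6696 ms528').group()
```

`(?!…)`/`(?<!…)` only lets a position through if the neighbouring text does NOT match; no characters are consumed.
`re.search` tries every starting position until one works.
The match spans [3:6] → '696'.

'696'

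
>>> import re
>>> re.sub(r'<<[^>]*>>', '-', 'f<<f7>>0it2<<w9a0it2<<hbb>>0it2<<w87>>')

'f-0it2-0it2-'

Matches: at [1:7] → '<<f7>>'; at [11:27] → '<<w9a0it2<<hbb>>'; at [31:38] → '<<w87>>'.
`sub` substitutes '-' at each match site.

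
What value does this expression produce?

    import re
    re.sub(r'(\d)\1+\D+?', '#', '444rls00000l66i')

`\1` is not a pattern — it's the concrete string captured by group 1, re-applied verbatim.
Matches: at [0:4] → '444r'; at [6:12] → '00000l'; at [12:15] → '66i'.
`sub` substitutes '#' at each match site.

'#ls##'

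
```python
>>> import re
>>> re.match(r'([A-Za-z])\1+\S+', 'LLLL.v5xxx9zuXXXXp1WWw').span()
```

`\1` is not a pattern — it's the concrete string captured by group 1, re-applied verbatim.
`re.match` won't scan ahead — the pattern has to work from the very first character.
The match spans [0:22] → 'LLLL.v5xxx9zuXXXXp1WWw'.
Captured: group 1 = 'L'.

(0, 22)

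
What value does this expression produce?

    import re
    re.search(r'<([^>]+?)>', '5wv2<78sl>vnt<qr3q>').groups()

('78sl',)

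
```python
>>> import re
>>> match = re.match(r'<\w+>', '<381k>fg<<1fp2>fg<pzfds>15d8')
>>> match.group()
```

`re.match` won't scan ahead — the pattern has to work from the very first character.
The match spans [0:6] → '<381k>'.

'<381k>'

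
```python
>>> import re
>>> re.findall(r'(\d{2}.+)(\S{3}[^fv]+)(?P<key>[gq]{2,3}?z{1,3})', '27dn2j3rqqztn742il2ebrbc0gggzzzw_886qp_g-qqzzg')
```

[('27dn2j3rqqztn742il2ebrbc0gggzzzw_886q', 'p_g-', 'qqzz')]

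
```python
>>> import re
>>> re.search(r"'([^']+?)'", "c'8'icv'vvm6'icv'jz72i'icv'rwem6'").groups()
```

`re.search` scans for the first position where the pattern succeeds.
The match spans [1:4] → "'8'".
Captured: group 1 = '8'.

('8',)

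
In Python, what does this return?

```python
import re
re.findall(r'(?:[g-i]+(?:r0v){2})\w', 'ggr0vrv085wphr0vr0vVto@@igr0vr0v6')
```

['hr0vr0vV', 'igr0vr0v6']

The pattern matches one or more of a character in [g-i], then the literal 'r0v' repeated 2 times (non-capturing group); then a word character.
Matches: at [12:20] → 'hr0vr0vV'; at [24:33] → 'igr0vr0v6'.
No capturing groups, so `findall` returns the 2 full match strings.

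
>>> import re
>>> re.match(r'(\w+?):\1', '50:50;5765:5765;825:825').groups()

('50',)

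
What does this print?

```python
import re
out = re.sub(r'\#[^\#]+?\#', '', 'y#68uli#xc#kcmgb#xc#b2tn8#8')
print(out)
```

yxcxc8

Matches: at [1:8] → '#68uli#'; at [10:17] → '#kcmgb#'; at [19:26] → '#b2tn8#'.
Each match is replaced by ''.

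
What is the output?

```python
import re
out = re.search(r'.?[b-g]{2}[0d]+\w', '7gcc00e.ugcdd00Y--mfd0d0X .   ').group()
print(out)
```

This matches optionally any character, then exactly 2 of a character in [b-g]; then one or more of one of [0d], then a word character.
The match spans [1:7] → 'gcc00e'.

gcc00e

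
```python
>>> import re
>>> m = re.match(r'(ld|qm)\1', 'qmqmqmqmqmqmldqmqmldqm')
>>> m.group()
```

'qmqm'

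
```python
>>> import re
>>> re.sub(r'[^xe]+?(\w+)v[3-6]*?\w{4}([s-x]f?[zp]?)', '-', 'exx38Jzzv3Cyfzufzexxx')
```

Pattern: one or more of any character except [xe] (lazy); then one or more of a word character (captured); then the literal 'v', then zero or more of a character in [3-6] (lazy), then exactly 4 of a word character; then a character in [s-x], then optionally the literal 'f', then optionally one of [zp] (captured).
Matches: at [3:17] → '38Jzzv3Cyfzufz'.
`sub` substitutes '-' at each match site.

'exx-exxx'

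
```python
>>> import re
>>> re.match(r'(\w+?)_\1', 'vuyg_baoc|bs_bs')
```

`re.match` only tries the pattern at the start of the string.
Here the string doesn't start with a match, so the call returns None.

None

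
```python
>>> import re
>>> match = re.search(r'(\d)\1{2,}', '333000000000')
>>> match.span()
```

A backreference is literal: `\1` must see the identical characters the first group matched.
`search` walks the string left to right and returns the first match it finds.
The match spans [0:3] → '333'.
Captured: group 1 = '3'.

(0, 3)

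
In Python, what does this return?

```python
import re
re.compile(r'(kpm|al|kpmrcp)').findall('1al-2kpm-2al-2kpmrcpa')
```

Branches in `(...|...)` are attempted left-to-right; the first branch that allows the whole pattern to succeed is taken.
Walking the string: at [1:3] match 'al', group 1 = 'al'; at [5:8] match 'kpm', group 1 = 'kpm'; at [10:12] match 'al', group 1 = 'al'; at [14:17] match 'kpm', group 1 = 'kpm'.
One capturing group, so `findall` returns just the captured substring from each match — 4 in all.

['al', 'kpm', 'al', 'kpm']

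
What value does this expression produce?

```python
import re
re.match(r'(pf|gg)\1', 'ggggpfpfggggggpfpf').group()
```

'gggg'

After group 1 captures some text, `\1` only succeeds where that same text appears again.
`match` is anchored at position 0; if the pattern doesn't fit there, it returns None.
The match spans [0:4] → 'gggg'.
Captured: group 1 = 'gg'.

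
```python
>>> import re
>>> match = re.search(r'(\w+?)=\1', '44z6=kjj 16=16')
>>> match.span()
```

(9, 14)

`\1` has to match the exact text group 1 already captured.
`re.search` scans for the first position where the pattern succeeds.
The match spans [9:14] → '16=16'.
Captured: group 1 = '16'.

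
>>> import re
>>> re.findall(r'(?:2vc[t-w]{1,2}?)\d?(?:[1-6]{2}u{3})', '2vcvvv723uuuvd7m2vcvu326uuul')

This matches the literal '2vc', then 1 to 2 of a character in [t-w] (lazy) (non-capturing group); then optionally a digit; then exactly 2 of a character in [1-6], then exactly 3 of a literal 'u' (non-capturing group).
Walking the string: at [16:27] → '2vcvu326uuu'.
No capturing groups, so `findall` returns the 1 full match string.

['2vcvu326uuu']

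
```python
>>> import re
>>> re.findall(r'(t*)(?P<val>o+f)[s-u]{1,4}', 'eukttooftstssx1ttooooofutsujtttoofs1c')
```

`findall` packs the 2 group values into a tuple for every match.

[('tt', 'oof'), ('tt', 'ooooof'), ('ttt', 'oof')]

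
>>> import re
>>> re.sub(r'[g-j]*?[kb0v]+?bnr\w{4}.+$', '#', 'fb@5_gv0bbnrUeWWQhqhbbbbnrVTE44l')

`sub` substitutes '#' at each match site.

'fb@5_#'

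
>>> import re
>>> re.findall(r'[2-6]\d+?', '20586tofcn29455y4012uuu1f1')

['20', '58', '29', '45', '40']

A non-greedy quantifier consumes as few characters as it can — just enough that the remainder of the pattern still matches from where it stops; whatever follows it matches normally.
`findall` yields the raw match text (5 of them) because the pattern has no groups.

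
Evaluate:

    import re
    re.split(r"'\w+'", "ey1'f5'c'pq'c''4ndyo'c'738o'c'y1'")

Each match becomes a cut point; 6 segments remain.

['ey1', 'c', "c'", 'c', 'c', '']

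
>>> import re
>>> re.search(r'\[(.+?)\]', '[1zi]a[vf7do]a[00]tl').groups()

('1zi',)

Because the quantifier is non-greedy, it stops expanding at the earliest point where the rest of the pattern can succeed.
`re.search` scans for the first position where the pattern succeeds.
The match spans [0:5] → '[1zi]'.
Captured: group 1 = '1zi'.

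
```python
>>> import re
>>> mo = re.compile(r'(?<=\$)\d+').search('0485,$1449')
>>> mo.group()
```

'1449'

The positive lookaround only admits positions where the adjacent text matches; those characters stay outside the span.
The match spans [6:10] → '1449'.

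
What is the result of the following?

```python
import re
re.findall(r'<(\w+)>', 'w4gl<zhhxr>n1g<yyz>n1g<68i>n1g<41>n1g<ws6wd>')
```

`findall` collects group 1 from each match (5 total).

['zhhxr', 'yyz', '68i', '41', 'ws6wd']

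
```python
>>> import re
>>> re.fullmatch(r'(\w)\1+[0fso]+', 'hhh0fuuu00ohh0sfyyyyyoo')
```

None

`\1` is not a pattern — it's the concrete string captured by group 1, re-applied verbatim.
For `fullmatch`, every character of the input must be accounted for by the pattern.
Here the string isn't matched end-to-end, so the call returns None.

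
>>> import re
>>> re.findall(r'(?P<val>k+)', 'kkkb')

['kkk']

This matches one or more of a literal 'k' (captured as 'val').
Scanning left to right: at [0:3] match 'kkk', group 1 = 'kkk'.
One capturing group, so `findall` returns just the captured substring from the one match — 1 in all.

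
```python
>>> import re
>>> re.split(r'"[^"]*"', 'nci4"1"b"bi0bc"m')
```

Matches to split on: at [4:7] → '"1"'; at [8:15] → '"bi0bc"'.
The string is cut at each match, leaving 3 pieces.

['nci4', 'b', 'm']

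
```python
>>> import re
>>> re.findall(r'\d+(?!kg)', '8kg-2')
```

['2']

Because the assertion is negative and zero-width, positions next to the forbidden text are skipped.
Matches: at [4:5] → '2'.
Since nothing is captured, `findall` lists the 1 matched substring directly.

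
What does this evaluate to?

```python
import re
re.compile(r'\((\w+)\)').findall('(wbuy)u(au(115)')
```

['wbuy', '115']

One capturing group, so `findall` returns just the captured substring from each match — 2 in all.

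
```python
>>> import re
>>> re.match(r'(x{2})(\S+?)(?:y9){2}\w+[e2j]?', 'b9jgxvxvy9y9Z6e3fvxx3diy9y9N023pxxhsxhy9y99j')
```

None

`re.match` only tries the pattern at the start of the string.
Here the string doesn't start with a match, so the call returns None.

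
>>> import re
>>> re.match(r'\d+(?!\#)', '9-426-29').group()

'9'

The negative lookaround is zero-width — it rules out positions where the adjacent text would match, without consuming anything.
`re.match` won't scan ahead — the pattern has to work from the very first character.
The match spans [0:1] → '9'.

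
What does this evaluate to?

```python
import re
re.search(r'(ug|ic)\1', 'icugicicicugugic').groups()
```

('ic',)

A backreference is literal: `\1` must see the identical characters the first group matched.
`re.search` tries every starting position until one works.
The match spans [4:8] → 'icic'.
Captured: group 1 = 'ic'.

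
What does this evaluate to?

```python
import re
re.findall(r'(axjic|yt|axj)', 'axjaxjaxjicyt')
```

['axj', 'axj', 'axjic', 'yt']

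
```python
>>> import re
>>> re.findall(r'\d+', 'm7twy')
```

The pattern matches one or more of a digit.
Walking the string: at [1:2] → '7'.
With no groups in the pattern, `findall` gives back each whole match — 1 here.

['7']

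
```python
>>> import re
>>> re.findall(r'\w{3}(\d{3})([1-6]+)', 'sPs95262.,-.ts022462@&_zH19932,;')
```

[('952', '62'), ('224', '62'), ('199', '32')]

The pattern matches exactly 3 of a word character; then exactly 3 of a digit (captured); then one or more of a character in [1-6] (captured).
Multiple groups make `findall` return tuples — one 2-tuple for each match.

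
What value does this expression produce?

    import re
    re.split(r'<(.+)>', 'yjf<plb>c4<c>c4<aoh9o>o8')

`re.split` interleaves the captured-group text with the surrounding fragments.

['yjf', 'plb>c4<c>c4<aoh9o', 'o8']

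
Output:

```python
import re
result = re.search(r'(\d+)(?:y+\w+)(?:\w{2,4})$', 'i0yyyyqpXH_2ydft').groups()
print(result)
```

('0',)

This matches one or more of a digit (captured); then one or more of the literal 'y', then one or more of a word character (non-capturing group); then 2 to 4 of a word character (non-capturing group); then anchored at the end.
`search` walks the string left to right and returns the first match it finds.
The match spans [1:16] → '0yyyyqpXH_2ydft'.
Captured: group 1 = '0'.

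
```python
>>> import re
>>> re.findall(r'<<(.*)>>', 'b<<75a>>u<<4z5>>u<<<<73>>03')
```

['75a>>u<<4z5>>u<<<<73']

Because there's exactly one group, `findall` drops the full match and keeps group 1 from the one hit.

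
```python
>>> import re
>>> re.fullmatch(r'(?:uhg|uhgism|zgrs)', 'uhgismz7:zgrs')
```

`re.fullmatch` is like wrapping the pattern in `^…$` (in single-line mode).
Here there's no way to consume every character, so the call returns None.

None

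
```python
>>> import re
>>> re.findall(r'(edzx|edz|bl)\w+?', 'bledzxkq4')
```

With a single group, `findall` returns only what that group captured — 1 item.

['bl']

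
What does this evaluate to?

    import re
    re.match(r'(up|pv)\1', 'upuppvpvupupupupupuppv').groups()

('up',)

After group 1 captures some text, `\1` only succeeds where that same text appears again.
`re.match` only tries the pattern at the start of the string.
The match spans [0:4] → 'upup'.
Captured: group 1 = 'up'.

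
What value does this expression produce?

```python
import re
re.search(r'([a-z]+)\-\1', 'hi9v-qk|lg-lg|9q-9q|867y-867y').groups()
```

('lg',)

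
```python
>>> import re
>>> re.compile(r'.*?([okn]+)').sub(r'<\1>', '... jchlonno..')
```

'<onno>..'

The `?` after the quantifier makes it lazy — it takes as little as possible before letting the rest of the pattern try.
Each match is replaced using the text its own group 1 captured.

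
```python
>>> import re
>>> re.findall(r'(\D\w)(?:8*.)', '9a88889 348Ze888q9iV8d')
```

['a8', ' 3', 'Ze', 'iV']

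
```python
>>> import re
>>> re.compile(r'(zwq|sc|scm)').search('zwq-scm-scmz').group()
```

'zwq'

Unlike `match`, `search` isn't anchored — it looks for the pattern anywhere in the string.
The match spans [0:3] → 'zwq'.
Captured: group 1 = 'zwq'.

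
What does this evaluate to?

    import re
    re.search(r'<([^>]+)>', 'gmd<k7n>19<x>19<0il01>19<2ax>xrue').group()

'<k7n>'

`search` walks the string left to right and returns the first match it finds.
The match spans [3:8] → '<k7n>'.
Captured: group 1 = 'k7n'.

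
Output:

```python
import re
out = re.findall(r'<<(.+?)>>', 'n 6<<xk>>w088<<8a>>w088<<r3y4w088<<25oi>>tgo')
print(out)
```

With the lazy modifier that quantifier settles for the fewest repetitions that let the rest of the pattern succeed (the atoms after it are unaffected and can still be greedy).
Walking the string: at [3:9] match '<<xk>>', group 1 = 'xk'; at [13:19] match '<<8a>>', group 1 = '8a'; at [23:41] match '<<r3y4w088<<25oi>>', group 1 = 'r3y4w088<<25oi'.
`findall` collects group 1 from each match (3 total).

['xk', '8a', 'r3y4w088<<25oi']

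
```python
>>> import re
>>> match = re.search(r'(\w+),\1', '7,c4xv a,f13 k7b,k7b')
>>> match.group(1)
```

'k7b'

The match spans [13:20] → 'k7b,k7b'.
Captured: group 1 = 'k7b'.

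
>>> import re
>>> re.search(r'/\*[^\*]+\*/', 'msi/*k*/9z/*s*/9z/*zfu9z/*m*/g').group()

`re.search` tries every starting position until one works.
The match spans [3:8] → '/*k*/'.

'/*k*/'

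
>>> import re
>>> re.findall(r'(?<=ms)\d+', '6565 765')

[]

The `(?=…)`/`(?<=…)` assertion just peeks at neighbouring text; it doesn't advance the match position.
With no groups in the pattern, `findall` gives back each whole match — 0 here.
Nothing in the string satisfies the pattern, so the list is empty.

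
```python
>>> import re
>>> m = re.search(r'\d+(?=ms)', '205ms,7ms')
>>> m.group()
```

'205'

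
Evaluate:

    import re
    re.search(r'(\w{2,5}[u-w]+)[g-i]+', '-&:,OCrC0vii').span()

(4, 12)

The match spans [4:12] → 'OCrC0vii'.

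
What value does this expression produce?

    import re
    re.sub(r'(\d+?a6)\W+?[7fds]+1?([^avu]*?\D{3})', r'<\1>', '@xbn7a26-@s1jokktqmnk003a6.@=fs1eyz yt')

'@xbn7a26-@s1jokktqmnk<003a6> yt'

The pattern matches one or more of a digit (lazy), then the literal 'a6' (captured); then one or more of a non-word character (lazy), then one or more of one of [7fds], then optionally the literal '1'; then zero or more of any character except [avu] (lazy), then exactly 3 of a non-digit (captured).
Lazy quantifiers expand one character at a time until the remainder of the pattern can match.
Matches: at [21:35] → '003a6.@=fs1eyz'.
`\1` in the replacement pulls in group 1's text for each match.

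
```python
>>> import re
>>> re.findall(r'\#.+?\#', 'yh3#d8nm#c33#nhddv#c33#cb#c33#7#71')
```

['#d8nm#', '#nhddv#', '#cb#', '#7#']

With no groups in the pattern, `findall` gives back each whole match — 4 here.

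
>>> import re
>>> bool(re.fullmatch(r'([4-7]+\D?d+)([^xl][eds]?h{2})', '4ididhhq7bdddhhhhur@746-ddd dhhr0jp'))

`re.fullmatch` requires the pattern to consume the entire string.
Here there's no way to consume every character, so the call returns None, and `bool(None)` is False.

False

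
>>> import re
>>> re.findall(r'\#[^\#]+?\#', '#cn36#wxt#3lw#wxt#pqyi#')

['#cn36#', '#3lw#', '#pqyi#']

With no groups in the pattern, `findall` gives back each whole match — 3 here.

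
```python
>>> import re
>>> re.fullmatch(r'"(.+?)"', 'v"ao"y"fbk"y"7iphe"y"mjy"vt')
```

None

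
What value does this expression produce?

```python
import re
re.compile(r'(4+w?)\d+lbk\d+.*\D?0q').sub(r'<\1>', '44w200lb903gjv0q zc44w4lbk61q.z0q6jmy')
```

This matches one or more of a literal '4', then optionally the literal 'w' (captured); then one or more of a digit, then the literal 'lbk', then one or more of a digit; then zero or more of any character, then optionally a non-digit, then the literal '0q'.
Matches: at [19:33] → '44w4lbk61q.z0q'.
`\1` in the replacement pulls in group 1's text for each match.

'44w200lb903gjv0q zc<44w>6jmy'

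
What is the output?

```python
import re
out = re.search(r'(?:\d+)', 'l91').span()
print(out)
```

(1, 3)

This matches one or more of a digit (non-capturing group).
`re.search` scans for the first position where the pattern succeeds.
The match spans [1:3] → '91'.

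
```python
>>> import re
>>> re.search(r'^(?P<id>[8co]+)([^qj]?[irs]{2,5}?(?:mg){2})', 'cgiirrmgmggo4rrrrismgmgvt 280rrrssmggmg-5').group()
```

'cgiirrmgmg'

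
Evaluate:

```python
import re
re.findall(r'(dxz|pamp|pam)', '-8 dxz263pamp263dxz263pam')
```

Branches in `(...|...)` are attempted left-to-right; the first branch that allows the whole pattern to succeed is taken.
Because there's exactly one group, `findall` drops the full match and keeps group 1 from each hit.

['dxz', 'pamp', 'dxz', 'pam']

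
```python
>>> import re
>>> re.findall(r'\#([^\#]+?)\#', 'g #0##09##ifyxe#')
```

['0', '09', 'ifyxe']

Walking the string: at [2:5] match '#0#', group 1 = '0'; at [5:9] match '#09#', group 1 = '09'; at [9:16] match '#ifyxe#', group 1 = 'ifyxe'.
With a single group, `findall` returns only what that group captured — 3 items.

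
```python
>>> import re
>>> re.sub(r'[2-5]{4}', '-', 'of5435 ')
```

'of- '

This matches exactly 4 of a character in [2-5].
Matches: at [2:6] → '5435'.
Every occurrence is swapped for '-'.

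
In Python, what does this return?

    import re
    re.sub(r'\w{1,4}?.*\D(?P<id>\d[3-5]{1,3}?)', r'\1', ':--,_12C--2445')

':--,2445'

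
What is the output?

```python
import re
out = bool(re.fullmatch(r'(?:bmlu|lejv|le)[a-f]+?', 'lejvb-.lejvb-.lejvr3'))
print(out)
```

For `fullmatch`, every character of the input must be accounted for by the pattern.
Here the string isn't matched end-to-end, so the call returns None, and `bool(None)` is False.

False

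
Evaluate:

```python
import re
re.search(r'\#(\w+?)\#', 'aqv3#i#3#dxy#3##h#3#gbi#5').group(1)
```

'i'

The match spans [4:7] → '#i#'.
Captured: group 1 = 'i'.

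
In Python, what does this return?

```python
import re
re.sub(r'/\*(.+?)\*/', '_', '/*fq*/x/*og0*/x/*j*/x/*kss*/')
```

The `?` after the quantifier makes it lazy — it takes as little as possible before letting the rest of the pattern try.
`sub` substitutes '_' at each match site.

'_x_x_x_'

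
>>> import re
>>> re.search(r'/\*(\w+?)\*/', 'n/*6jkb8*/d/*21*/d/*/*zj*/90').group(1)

Unlike `match`, `search` isn't anchored — it looks for the pattern anywhere in the string.
The match spans [1:10] → '/*6jkb8*/'.
Captured: group 1 = '6jkb8'.

'6jkb8'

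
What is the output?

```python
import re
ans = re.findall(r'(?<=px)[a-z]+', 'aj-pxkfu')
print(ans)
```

['kfu']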